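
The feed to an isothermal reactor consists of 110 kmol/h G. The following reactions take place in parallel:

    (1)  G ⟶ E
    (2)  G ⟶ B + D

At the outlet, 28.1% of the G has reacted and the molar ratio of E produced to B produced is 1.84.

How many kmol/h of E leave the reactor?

20 kmol/h

Conversion of G: G consumed = 0.281 × 110 = 30.91 kmol/h = 1ξ₁ + 1ξ₂.
Selectivity: 1ξ₁ / (1ξ₂) = 1.84 → ξ₁ = 1.84 ξ₂.
Substitute: (1·1.84 + 1) ξ₂ = 30.91 → ξ₂ = 10.88 kmol/h, ξ₁ = 20.03 kmol/h.
Outlet amounts (n = n₀ + Σ ν·ξ):
  G: 110 − 1(20.03) − 1(10.88) = 79.09
  E: 0 + 1(20.03) = 20.03
  B: 0 + 1(10.88) = 10.88
  D: 0 + 1(10.88) = 10.88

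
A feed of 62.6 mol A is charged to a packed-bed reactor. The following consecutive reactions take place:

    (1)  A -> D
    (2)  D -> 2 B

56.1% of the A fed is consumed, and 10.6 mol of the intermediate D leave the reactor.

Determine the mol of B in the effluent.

49 mol

Conversion of A: A consumed = 1ξ₁ = 0.561 × 62.6 → ξ₁ = 35.12 mol.
D balance: n_D = 0 + 1ξ₁ − 1ξ₂ = 10.6 → ξ₂ = (1·35.12 − 10.6)/1 = 24.52 mol.
Outlet amounts (n = n₀ + Σ ν·ξ):
  A: 62.6 − 1(35.12) = 27.48
  D: 0 + 1(35.12) − 1(24.52) = 10.6
  B: 0 + 2(24.52) = 49.04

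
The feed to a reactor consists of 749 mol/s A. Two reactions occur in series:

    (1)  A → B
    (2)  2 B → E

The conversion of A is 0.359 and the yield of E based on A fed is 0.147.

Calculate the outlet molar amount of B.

Conversion of A: A consumed = 1ξ₁ = 0.359 × 749 → ξ₁ = 268.9 mol/s.
Yield of E: 1ξ₂ / 749 = 0.147 → ξ₂ = 110.1 mol/s.
Outlet amounts (n = n₀ + Σ ν·ξ):
  A: 749 − 1(268.9) = 480.1
  B: 0 + 1(268.9) − 2(110.1) = 48.68
  E: 0 + 1(110.1) = 110.1

48.7 mol/s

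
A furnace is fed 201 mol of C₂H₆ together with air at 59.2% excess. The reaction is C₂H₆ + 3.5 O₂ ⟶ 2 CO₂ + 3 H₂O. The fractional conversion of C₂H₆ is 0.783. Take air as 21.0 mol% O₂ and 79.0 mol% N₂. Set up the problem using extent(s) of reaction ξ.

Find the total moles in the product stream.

Stoichiometric O₂ = 3.5 × 201 = 703.5 mol; O₂ fed = 703.5 × 1.592 = 1120 mol.
N₂ fed = 1120 × 79/21 = 4213 mol.
Fuel reacted = 0.783 × 201 → ξ = 157.4 mol.
Outlet (n = n₀ + ν ξ):
  C₂H₆: 201 − 1(157.4) = 43.62
  O₂: 1120 − 3.5(157.4) = 569.1
  N₂: 4213 (inert)
  CO₂: 0 + 2(157.4) = 314.8
  H₂O: 0 + 3(157.4) = 472.1
Total out = 43.62 + 569.1 + 4213 + 314.8 + 472.1 = 5613 mol.

5610 mol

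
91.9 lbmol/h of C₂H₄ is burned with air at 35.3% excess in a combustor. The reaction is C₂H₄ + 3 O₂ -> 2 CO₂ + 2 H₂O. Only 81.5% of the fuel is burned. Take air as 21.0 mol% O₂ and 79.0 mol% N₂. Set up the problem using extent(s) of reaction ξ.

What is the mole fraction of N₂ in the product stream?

0.751

Stoichiometric O₂ = 3 × 91.9 = 275.7 lbmol/h; O₂ fed = 275.7 × 1.353 = 373 lbmol/h.
N₂ fed = 373 × 79/21 = 1403 lbmol/h.
Fuel reacted = 0.815 × 91.9 → ξ = 74.9 lbmol/h.
Outlet (n = n₀ + ν ξ):
  C₂H₄: 91.9 − 1(74.9) = 17
  O₂: 373 − 3(74.9) = 148.3
  N₂: 1403 (inert)
  CO₂: 0 + 2(74.9) = 149.8
  H₂O: 0 + 2(74.9) = 149.8
Total out = 1868 lbmol/h; y_N₂ = 1403 / 1868 = 0.7511.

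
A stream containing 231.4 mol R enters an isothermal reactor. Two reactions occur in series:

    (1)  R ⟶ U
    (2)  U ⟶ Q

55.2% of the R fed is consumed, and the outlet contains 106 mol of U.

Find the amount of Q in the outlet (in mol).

21.7 mol

Conversion of R: R consumed = 1ξ₁ = 0.552 × 231.4 → ξ₁ = 127.7 mol.
U balance: n_U = 0 + 1ξ₁ − 1ξ₂ = 106 → ξ₂ = (1·127.7 − 106)/1 = 21.73 mol.
Outlet amounts (n = n₀ + Σ ν·ξ):
  R: 231.4 − 1(127.7) = 103.7
  U: 0 + 1(127.7) − 1(21.73) = 106
  Q: 0 + 1(21.73) = 21.73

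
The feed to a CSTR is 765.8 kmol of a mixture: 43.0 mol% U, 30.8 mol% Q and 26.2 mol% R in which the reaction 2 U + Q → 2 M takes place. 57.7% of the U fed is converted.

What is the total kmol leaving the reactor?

671 kmol

U reacted = 0.577 × 329.3 = 190 kmol; ν_U = −2, so ξ = 190/2 = 95 kmol.
Outlet amounts (n = n₀ + ν ξ):
  U: 329.3 − 2(95) = 139.3
  Q: 235.9 − 1(95) = 140.9
  M: 0 + 2(95) = 190
  R: 200.6 (inert)
Total out = 139.3 + 140.9 + 190 + 200.6 = 670.8 kmol.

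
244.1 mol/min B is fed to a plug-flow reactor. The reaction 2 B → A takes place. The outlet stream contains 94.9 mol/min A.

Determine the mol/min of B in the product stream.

54.3 mol/min

For A: n = n₀ + 1ξ → 94.9 = 0 + 1ξ, giving ξ = 94.9 mol/min.
Outlet amounts (n = n₀ + ν ξ):
  B: 244.1 − 2(94.9) = 54.3
  A: 0 + 1(94.9) = 94.9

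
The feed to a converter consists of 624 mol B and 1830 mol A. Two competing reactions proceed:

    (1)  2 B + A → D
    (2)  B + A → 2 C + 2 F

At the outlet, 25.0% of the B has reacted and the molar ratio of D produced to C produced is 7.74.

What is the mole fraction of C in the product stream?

Conversion of B: B consumed = 0.25 × 624 = 156 mol = 2ξ₁ + 1ξ₂.
Selectivity: 1ξ₁ / (2ξ₂) = 7.74 → ξ₁ = 15.48 ξ₂.
Substitute: (2·15.48 + 1) ξ₂ = 156 → ξ₂ = 4.881 mol, ξ₁ = 75.56 mol.
Outlet amounts (n = n₀ + Σ ν·ξ):
  B: 624 − 2(75.56) − 1(4.881) = 468
  A: 1830 − 1(75.56) − 1(4.881) = 1750
  D: 0 + 1(75.56) = 75.56
  C: 0 + 2(4.881) = 9.762
  F: 0 + 2(4.881) = 9.762
Total out = 2313 mol; y_C = 9.762 / 2313 = 0.004221.

0.00422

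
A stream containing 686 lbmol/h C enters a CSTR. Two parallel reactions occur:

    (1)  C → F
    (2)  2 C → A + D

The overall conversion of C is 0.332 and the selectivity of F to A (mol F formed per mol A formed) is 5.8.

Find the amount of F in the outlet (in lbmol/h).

169 lbmol/h

Conversion of C: C consumed = 0.332 × 686 = 227.8 lbmol/h = 1ξ₁ + 2ξ₂.
Selectivity: 1ξ₁ / (1ξ₂) = 5.8 → ξ₁ = 5.8 ξ₂.
Substitute: (1·5.8 + 2) ξ₂ = 227.8 → ξ₂ = 29.2 lbmol/h, ξ₁ = 169.4 lbmol/h.
Outlet amounts (n = n₀ + Σ ν·ξ):
  C: 686 − 1(169.4) − 2(29.2) = 458.2
  F: 0 + 1(169.4) = 169.4
  A: 0 + 1(29.2) = 29.2
  D: 0 + 1(29.2) = 29.2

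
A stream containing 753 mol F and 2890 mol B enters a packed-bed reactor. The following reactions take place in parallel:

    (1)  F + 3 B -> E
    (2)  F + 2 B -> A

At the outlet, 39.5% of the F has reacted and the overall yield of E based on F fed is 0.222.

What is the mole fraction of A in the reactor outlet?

0.0452

Yield of E: 1ξ₁ / 753 = 0.222 → ξ₁ = 167.2 mol.
Conversion of F: 1ξ₁ + 1ξ₂ = 0.395 × 753 = 297.4 → ξ₂ = 130.3 mol.
Outlet amounts (n = n₀ + Σ ν·ξ):
  F: 753 − 1(167.2) − 1(130.3) = 455.6
  B: 2890 − 3(167.2) − 2(130.3) = 2128
  E: 0 + 1(167.2) = 167.2
  A: 0 + 1(130.3) = 130.3
Total out = 2881 mol; y_A = 130.3 / 2881 = 0.04522.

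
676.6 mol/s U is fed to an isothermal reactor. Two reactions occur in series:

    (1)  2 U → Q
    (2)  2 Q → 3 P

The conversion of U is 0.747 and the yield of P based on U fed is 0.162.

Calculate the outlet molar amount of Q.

Conversion of U: U consumed = 2ξ₁ = 0.747 × 676.6 → ξ₁ = 252.7 mol/s.
Yield of P: 3ξ₂ / 676.6 = 0.162 → ξ₂ = 36.54 mol/s.
Outlet amounts (n = n₀ + Σ ν·ξ):
  U: 676.6 − 2(252.7) = 171.2
  Q: 0 + 1(252.7) − 2(36.54) = 179.6
  P: 0 + 3(36.54) = 109.6

180 mol/s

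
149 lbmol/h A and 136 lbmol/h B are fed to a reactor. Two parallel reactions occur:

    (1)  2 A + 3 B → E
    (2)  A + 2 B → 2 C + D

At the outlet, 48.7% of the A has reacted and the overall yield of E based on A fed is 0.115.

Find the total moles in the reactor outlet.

Yield of E: 1ξ₁ / 149 = 0.115 → ξ₁ = 17.14 lbmol/h.
Conversion of A: 2ξ₁ + 1ξ₂ = 0.487 × 149 = 72.56 → ξ₂ = 38.29 lbmol/h.
Outlet amounts (n = n₀ + Σ ν·ξ):
  A: 149 − 2(17.14) − 1(38.29) = 76.44
  B: 136 − 3(17.14) − 2(38.29) = 8.009
  E: 0 + 1(17.14) = 17.14
  C: 0 + 2(38.29) = 76.59
  D: 0 + 1(38.29) = 38.29
Total out = 76.44 + 8.009 + 17.14 + 76.59 + 38.29 = 216.5 lbmol/h.

216 lbmol/h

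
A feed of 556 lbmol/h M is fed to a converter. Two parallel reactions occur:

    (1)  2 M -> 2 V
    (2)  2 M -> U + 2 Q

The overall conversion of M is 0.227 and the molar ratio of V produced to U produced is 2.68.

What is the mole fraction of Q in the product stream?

0.0925

Conversion of M: M consumed = 0.227 × 556 = 126.2 lbmol/h = 2ξ₁ + 2ξ₂.
Selectivity: 2ξ₁ / (1ξ₂) = 2.68 → ξ₁ = 1.34 ξ₂.
Substitute: (2·1.34 + 2) ξ₂ = 126.2 → ξ₂ = 26.97 lbmol/h, ξ₁ = 36.14 lbmol/h.
Outlet amounts (n = n₀ + Σ ν·ξ):
  M: 556 − 2(36.14) − 2(26.97) = 429.8
  V: 0 + 2(36.14) = 72.28
  U: 0 + 1(26.97) = 26.97
  Q: 0 + 2(26.97) = 53.94
Total out = 583 lbmol/h; y_Q = 53.94 / 583 = 0.09252.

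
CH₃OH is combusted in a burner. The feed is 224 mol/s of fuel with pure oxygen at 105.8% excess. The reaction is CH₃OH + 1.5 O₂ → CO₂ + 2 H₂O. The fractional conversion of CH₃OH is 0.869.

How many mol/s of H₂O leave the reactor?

389 mol/s

Stoichiometric O₂ = 1.5 × 224 = 336 mol/s; O₂ fed = 336 × 2.058 = 691.5 mol/s.
Fuel reacted = 0.869 × 224 → ξ = 194.7 mol/s.
Outlet (n = n₀ + ν ξ):
  CH₃OH: 224 − 1(194.7) = 29.34
  O₂: 691.5 − 1.5(194.7) = 399.5
  CO₂: 0 + 1(194.7) = 194.7
  H₂O: 0 + 2(194.7) = 389.3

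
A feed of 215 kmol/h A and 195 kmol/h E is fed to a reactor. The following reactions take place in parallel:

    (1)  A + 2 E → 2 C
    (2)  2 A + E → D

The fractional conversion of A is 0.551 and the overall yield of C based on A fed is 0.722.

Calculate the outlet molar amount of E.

19.3 kmol/h

Yield of C: 2ξ₁ / 215 = 0.722 → ξ₁ = 77.61 kmol/h.
Conversion of A: 1ξ₁ + 2ξ₂ = 0.551 × 215 = 118.5 → ξ₂ = 20.43 kmol/h.
Outlet amounts (n = n₀ + Σ ν·ξ):
  A: 215 − 1(77.61) − 2(20.43) = 96.53
  E: 195 − 2(77.61) − 1(20.43) = 19.34
  C: 0 + 2(77.61) = 155.2
  D: 0 + 1(20.43) = 20.43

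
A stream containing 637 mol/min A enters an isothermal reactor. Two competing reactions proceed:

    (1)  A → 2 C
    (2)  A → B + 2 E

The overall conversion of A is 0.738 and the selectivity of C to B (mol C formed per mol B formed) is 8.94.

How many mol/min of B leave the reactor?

85.9 mol/min

Conversion of A: A consumed = 0.738 × 637 = 470.1 mol/min = 1ξ₁ + 1ξ₂.
Selectivity: 2ξ₁ / (1ξ₂) = 8.94 → ξ₁ = 4.47 ξ₂.
Substitute: (1·4.47 + 1) ξ₂ = 470.1 → ξ₂ = 85.94 mol/min, ξ₁ = 384.2 mol/min.
Outlet amounts (n = n₀ + Σ ν·ξ):
  A: 637 − 1(384.2) − 1(85.94) = 166.9
  C: 0 + 2(384.2) = 768.3
  B: 0 + 1(85.94) = 85.94
  E: 0 + 2(85.94) = 171.9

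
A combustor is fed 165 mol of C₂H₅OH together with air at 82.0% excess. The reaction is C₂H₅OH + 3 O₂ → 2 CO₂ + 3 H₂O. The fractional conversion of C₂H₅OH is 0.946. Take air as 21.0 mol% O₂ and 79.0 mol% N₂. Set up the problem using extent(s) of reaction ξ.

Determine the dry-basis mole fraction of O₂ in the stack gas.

Stoichiometric O₂ = 3 × 165 = 495 mol; O₂ fed = 495 × 1.820 = 900.9 mol.
N₂ fed = 900.9 × 79/21 = 3389 mol.
Fuel reacted = 0.946 × 165 → ξ = 156.1 mol.
Outlet (n = n₀ + ν ξ):
  C₂H₅OH: 165 − 1(156.1) = 8.91
  O₂: 900.9 − 3(156.1) = 432.6
  N₂: 3389 (inert)
  CO₂: 0 + 2(156.1) = 312.2
  H₂O: 0 + 3(156.1) = 468.3
Dry total = 4143 mol; y_O₂ (dry) = 432.6 / 4143 = 0.1044.

0.104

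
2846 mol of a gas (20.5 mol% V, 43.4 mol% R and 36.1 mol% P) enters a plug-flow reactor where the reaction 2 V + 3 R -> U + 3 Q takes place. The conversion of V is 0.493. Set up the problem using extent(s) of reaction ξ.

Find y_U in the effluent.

V reacted = 0.493 × 583.4 = 287.6 mol; ν_V = −2, so ξ = 287.6/2 = 143.8 mol.
Outlet amounts (n = n₀ + ν ξ):
  V: 583.4 − 2(143.8) = 295.8
  R: 1235 − 3(143.8) = 803.7
  U: 0 + 1(143.8) = 143.8
  Q: 0 + 3(143.8) = 431.4
  P: 1027 (inert)
Total out = 2702 mol; y_U = 143.8 / 2702 = 0.05322.

0.0532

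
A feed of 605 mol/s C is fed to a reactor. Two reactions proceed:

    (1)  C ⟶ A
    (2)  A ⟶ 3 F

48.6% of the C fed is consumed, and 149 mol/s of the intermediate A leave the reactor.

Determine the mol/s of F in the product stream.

Conversion of C: C consumed = 1ξ₁ = 0.486 × 605 → ξ₁ = 294 mol/s.
A balance: n_A = 0 + 1ξ₁ − 1ξ₂ = 149 → ξ₂ = (1·294 − 149)/1 = 145 mol/s.
Outlet amounts (n = n₀ + Σ ν·ξ):
  C: 605 − 1(294) = 311
  A: 0 + 1(294) − 1(145) = 149
  F: 0 + 3(145) = 435.1

435 mol/s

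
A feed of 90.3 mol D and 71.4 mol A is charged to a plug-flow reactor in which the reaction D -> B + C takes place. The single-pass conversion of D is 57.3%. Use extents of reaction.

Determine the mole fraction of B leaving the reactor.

0.242

D reacted = 0.573 × 90.3 = 51.74 mol; ν_D = −1, so ξ = 51.74/1 = 51.74 mol.
Outlet amounts (n = n₀ + ν ξ):
  D: 90.3 − 1(51.74) = 38.56
  B: 0 + 1(51.74) = 51.74
  C: 0 + 1(51.74) = 51.74
  A: 71.4 (inert)
Total out = 213.4 mol; y_B = 51.74 / 213.4 = 0.2424.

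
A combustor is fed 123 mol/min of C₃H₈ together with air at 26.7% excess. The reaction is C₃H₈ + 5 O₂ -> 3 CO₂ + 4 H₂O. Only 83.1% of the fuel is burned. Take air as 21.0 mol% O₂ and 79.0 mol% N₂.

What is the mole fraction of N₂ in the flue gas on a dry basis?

0.831

Stoichiometric O₂ = 5 × 123 = 615 mol/min; O₂ fed = 615 × 1.267 = 779.2 mol/min.
N₂ fed = 779.2 × 79/21 = 2931 mol/min.
Fuel reacted = 0.831 × 123 → ξ = 102.2 mol/min.
Outlet (n = n₀ + ν ξ):
  C₃H₈: 123 − 1(102.2) = 20.79
  O₂: 779.2 − 5(102.2) = 268.1
  N₂: 2931 (inert)
  CO₂: 0 + 3(102.2) = 306.6
  H₂O: 0 + 4(102.2) = 408.9
Dry total = 3527 mol/min; y_N₂ (dry) = 2931 / 3527 = 0.8311.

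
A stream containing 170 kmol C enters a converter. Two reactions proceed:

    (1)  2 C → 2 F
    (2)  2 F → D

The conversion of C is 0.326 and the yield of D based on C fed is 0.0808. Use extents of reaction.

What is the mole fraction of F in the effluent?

0.179

Conversion of C: C consumed = 2ξ₁ = 0.326 × 170 → ξ₁ = 27.71 kmol.
Yield of D: 1ξ₂ / 170 = 0.0808 → ξ₂ = 13.74 kmol.
Outlet amounts (n = n₀ + Σ ν·ξ):
  C: 170 − 2(27.71) = 114.6
  F: 0 + 2(27.71) − 2(13.74) = 27.95
  D: 0 + 1(13.74) = 13.74
Total out = 156.3 kmol; y_F = 27.95 / 156.3 = 0.1789.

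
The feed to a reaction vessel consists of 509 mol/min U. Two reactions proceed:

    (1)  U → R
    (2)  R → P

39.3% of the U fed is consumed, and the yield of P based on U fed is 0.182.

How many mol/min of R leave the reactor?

Conversion of U: U consumed = 1ξ₁ = 0.393 × 509 → ξ₁ = 200 mol/min.
Yield of P: 1ξ₂ / 509 = 0.182 → ξ₂ = 92.64 mol/min.
Outlet amounts (n = n₀ + Σ ν·ξ):
  U: 509 − 1(200) = 309
  R: 0 + 1(200) − 1(92.64) = 107.4
  P: 0 + 1(92.64) = 92.64

107 mol/min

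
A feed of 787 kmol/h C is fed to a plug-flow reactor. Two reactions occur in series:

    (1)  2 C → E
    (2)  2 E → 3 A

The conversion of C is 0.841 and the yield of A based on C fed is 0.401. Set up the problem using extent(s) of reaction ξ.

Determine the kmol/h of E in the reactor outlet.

121 kmol/h

Conversion of C: C consumed = 2ξ₁ = 0.841 × 787 → ξ₁ = 330.9 kmol/h.
Yield of A: 3ξ₂ / 787 = 0.401 → ξ₂ = 105.2 kmol/h.
Outlet amounts (n = n₀ + Σ ν·ξ):
  C: 787 − 2(330.9) = 125.1
  E: 0 + 1(330.9) − 2(105.2) = 120.5
  A: 0 + 3(105.2) = 315.6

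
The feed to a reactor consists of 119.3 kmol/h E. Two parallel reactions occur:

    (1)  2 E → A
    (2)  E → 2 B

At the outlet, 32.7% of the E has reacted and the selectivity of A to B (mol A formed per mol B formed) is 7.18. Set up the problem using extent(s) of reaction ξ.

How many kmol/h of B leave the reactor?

Conversion of E: E consumed = 0.327 × 119.3 = 39.01 kmol/h = 2ξ₁ + 1ξ₂.
Selectivity: 1ξ₁ / (2ξ₂) = 7.18 → ξ₁ = 14.36 ξ₂.
Substitute: (2·14.36 + 1) ξ₂ = 39.01 → ξ₂ = 1.313 kmol/h, ξ₁ = 18.85 kmol/h.
Outlet amounts (n = n₀ + Σ ν·ξ):
  E: 119.3 − 2(18.85) − 1(1.313) = 80.29
  A: 0 + 1(18.85) = 18.85
  B: 0 + 2(1.313) = 2.625

2.63 kmol/h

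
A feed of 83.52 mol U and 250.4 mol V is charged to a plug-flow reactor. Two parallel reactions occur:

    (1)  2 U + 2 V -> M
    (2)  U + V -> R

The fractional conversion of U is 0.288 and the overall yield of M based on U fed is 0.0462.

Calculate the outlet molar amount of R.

16.3 mol

Yield of M: 1ξ₁ / 83.52 = 0.0462 → ξ₁ = 3.859 mol.
Conversion of U: 2ξ₁ + 1ξ₂ = 0.288 × 83.52 = 24.05 → ξ₂ = 16.34 mol.
Outlet amounts (n = n₀ + Σ ν·ξ):
  U: 83.52 − 2(3.859) − 1(16.34) = 59.47
  V: 250.4 − 2(3.859) − 1(16.34) = 226.3
  M: 0 + 1(3.859) = 3.859
  R: 0 + 1(16.34) = 16.34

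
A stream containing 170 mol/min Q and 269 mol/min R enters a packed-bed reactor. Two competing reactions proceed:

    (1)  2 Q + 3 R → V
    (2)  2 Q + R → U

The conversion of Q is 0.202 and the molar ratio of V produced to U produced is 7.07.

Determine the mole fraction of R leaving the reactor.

Conversion of Q: Q consumed = 0.202 × 170 = 34.34 mol/min = 2ξ₁ + 2ξ₂.
Selectivity: 1ξ₁ / (1ξ₂) = 7.07 → ξ₁ = 7.07 ξ₂.
Substitute: (2·7.07 + 2) ξ₂ = 34.34 → ξ₂ = 2.128 mol/min, ξ₁ = 15.04 mol/min.
Outlet amounts (n = n₀ + Σ ν·ξ):
  Q: 170 − 2(15.04) − 2(2.128) = 135.7
  R: 269 − 3(15.04) − 1(2.128) = 221.7
  V: 0 + 1(15.04) = 15.04
  U: 0 + 1(2.128) = 2.128
Total out = 374.6 mol/min; y_R = 221.7 / 374.6 = 0.592.

0.592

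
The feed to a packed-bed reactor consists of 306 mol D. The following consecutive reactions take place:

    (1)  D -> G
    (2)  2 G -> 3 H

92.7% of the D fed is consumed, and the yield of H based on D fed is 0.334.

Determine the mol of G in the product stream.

Conversion of D: D consumed = 1ξ₁ = 0.927 × 306 → ξ₁ = 283.7 mol.
Yield of H: 3ξ₂ / 306 = 0.334 → ξ₂ = 34.07 mol.
Outlet amounts (n = n₀ + Σ ν·ξ):
  D: 306 − 1(283.7) = 22.34
  G: 0 + 1(283.7) − 2(34.07) = 215.5
  H: 0 + 3(34.07) = 102.2

216 mol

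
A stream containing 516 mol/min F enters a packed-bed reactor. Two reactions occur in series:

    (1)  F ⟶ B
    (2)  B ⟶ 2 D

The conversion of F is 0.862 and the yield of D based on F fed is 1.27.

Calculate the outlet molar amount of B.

117 mol/min

Conversion of F: F consumed = 1ξ₁ = 0.862 × 516 → ξ₁ = 444.8 mol/min.
Yield of D: 2ξ₂ / 516 = 1.27 → ξ₂ = 327.7 mol/min.
Outlet amounts (n = n₀ + Σ ν·ξ):
  F: 516 − 1(444.8) = 71.21
  B: 0 + 1(444.8) − 1(327.7) = 117.1
  D: 0 + 2(327.7) = 655.3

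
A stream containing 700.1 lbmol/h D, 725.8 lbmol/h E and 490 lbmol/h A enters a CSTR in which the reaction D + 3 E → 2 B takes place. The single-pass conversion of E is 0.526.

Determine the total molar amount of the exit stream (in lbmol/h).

E reacted = 0.526 × 725.8 = 381.8 lbmol/h; ν_E = −3, so ξ = 381.8/3 = 127.3 lbmol/h.
Outlet amounts (n = n₀ + ν ξ):
  D: 700.1 − 1(127.3) = 572.8
  E: 725.8 − 3(127.3) = 344
  B: 0 + 2(127.3) = 254.5
  A: 490 (inert)
Total out = 572.8 + 344 + 254.5 + 490 = 1661 lbmol/h.

1660 lbmol/h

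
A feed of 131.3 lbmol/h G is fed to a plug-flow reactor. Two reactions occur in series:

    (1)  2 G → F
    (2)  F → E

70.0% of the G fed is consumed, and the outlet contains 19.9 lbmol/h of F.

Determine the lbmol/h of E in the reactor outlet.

26.1 lbmol/h

Conversion of G: G consumed = 2ξ₁ = 0.7 × 131.3 → ξ₁ = 45.95 lbmol/h.
F balance: n_F = 0 + 1ξ₁ − 1ξ₂ = 19.9 → ξ₂ = (1·45.95 − 19.9)/1 = 26.05 lbmol/h.
Outlet amounts (n = n₀ + Σ ν·ξ):
  G: 131.3 − 2(45.95) = 39.39
  F: 0 + 1(45.95) − 1(26.05) = 19.9
  E: 0 + 1(26.05) = 26.05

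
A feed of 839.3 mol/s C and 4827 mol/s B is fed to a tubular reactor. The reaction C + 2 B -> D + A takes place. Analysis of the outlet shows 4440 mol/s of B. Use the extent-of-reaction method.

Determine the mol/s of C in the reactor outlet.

646 mol/s

For B: n = n₀ − 2ξ → 4440 = 4827 − 2ξ, giving ξ = 193.5 mol/s.
Outlet amounts (n = n₀ + ν ξ):
  C: 839.3 − 1(193.5) = 645.8
  B: 4827 − 2(193.5) = 4440
  D: 0 + 1(193.5) = 193.5
  A: 0 + 1(193.5) = 193.5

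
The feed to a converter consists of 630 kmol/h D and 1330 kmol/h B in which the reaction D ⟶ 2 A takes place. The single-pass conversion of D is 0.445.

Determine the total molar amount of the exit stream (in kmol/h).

2240 kmol/h

D reacted = 0.445 × 630 = 280.4 kmol/h; ν_D = −1, so ξ = 280.4/1 = 280.4 kmol/h.
Outlet amounts (n = n₀ + ν ξ):
  D: 630 − 1(280.4) = 349.6
  A: 0 + 2(280.4) = 560.7
  B: 1330 (inert)
Total out = 349.6 + 560.7 + 1330 = 2240 kmol/h.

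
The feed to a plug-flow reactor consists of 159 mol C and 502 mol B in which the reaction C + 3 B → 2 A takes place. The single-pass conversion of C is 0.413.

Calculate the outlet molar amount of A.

131 mol

C reacted = 0.413 × 159 = 65.67 mol; ν_C = −1, so ξ = 65.67/1 = 65.67 mol.
Outlet amounts (n = n₀ + ν ξ):
  C: 159 − 1(65.67) = 93.33
  B: 502 − 3(65.67) = 305
  A: 0 + 2(65.67) = 131.3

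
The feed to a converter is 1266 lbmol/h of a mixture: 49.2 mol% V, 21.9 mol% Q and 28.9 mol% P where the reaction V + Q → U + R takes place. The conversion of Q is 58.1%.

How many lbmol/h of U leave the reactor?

Q reacted = 0.581 × 277.3 = 161.1 lbmol/h; ν_Q = −1, so ξ = 161.1/1 = 161.1 lbmol/h.
Outlet amounts (n = n₀ + ν ξ):
  V: 622.9 − 1(161.1) = 461.8
  Q: 277.3 − 1(161.1) = 116.2
  U: 0 + 1(161.1) = 161.1
  R: 0 + 1(161.1) = 161.1
  P: 365.9 (inert)

161 lbmol/h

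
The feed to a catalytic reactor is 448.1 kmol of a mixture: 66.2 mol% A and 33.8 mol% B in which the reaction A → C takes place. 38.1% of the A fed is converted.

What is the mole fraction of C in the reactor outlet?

0.252

A reacted = 0.381 × 296.6 = 113 kmol; ν_A = −1, so ξ = 113/1 = 113 kmol.
Outlet amounts (n = n₀ + ν ξ):
  A: 296.6 − 1(113) = 183.6
  C: 0 + 1(113) = 113
  B: 151.5 (inert)
Total out = 448.1 kmol; y_C = 113 / 448.1 = 0.2522.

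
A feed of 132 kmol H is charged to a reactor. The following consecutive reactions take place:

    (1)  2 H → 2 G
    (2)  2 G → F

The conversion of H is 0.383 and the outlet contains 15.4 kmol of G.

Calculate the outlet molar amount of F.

17.6 kmol

Conversion of H: H consumed = 2ξ₁ = 0.383 × 132 → ξ₁ = 25.28 kmol.
G balance: n_G = 0 + 2ξ₁ − 2ξ₂ = 15.4 → ξ₂ = (2·25.28 − 15.4)/2 = 17.58 kmol.
Outlet amounts (n = n₀ + Σ ν·ξ):
  H: 132 − 2(25.28) = 81.44
  G: 0 + 2(25.28) − 2(17.58) = 15.4
  F: 0 + 1(17.58) = 17.58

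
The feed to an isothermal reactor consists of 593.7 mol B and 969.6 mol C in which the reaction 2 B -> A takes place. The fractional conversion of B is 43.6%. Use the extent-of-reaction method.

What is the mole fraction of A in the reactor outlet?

B reacted = 0.436 × 593.7 = 258.9 mol; ν_B = −2, so ξ = 258.9/2 = 129.4 mol.
Outlet amounts (n = n₀ + ν ξ):
  B: 593.7 − 2(129.4) = 334.8
  A: 0 + 1(129.4) = 129.4
  C: 969.6 (inert)
Total out = 1434 mol; y_A = 129.4 / 1434 = 0.09026.

0.0903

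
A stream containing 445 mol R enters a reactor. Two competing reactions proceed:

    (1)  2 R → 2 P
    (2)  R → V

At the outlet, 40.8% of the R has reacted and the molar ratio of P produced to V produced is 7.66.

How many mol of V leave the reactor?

Conversion of R: R consumed = 0.408 × 445 = 181.6 mol = 2ξ₁ + 1ξ₂.
Selectivity: 2ξ₁ / (1ξ₂) = 7.66 → ξ₁ = 3.83 ξ₂.
Substitute: (2·3.83 + 1) ξ₂ = 181.6 → ξ₂ = 20.97 mol, ξ₁ = 80.3 mol.
Outlet amounts (n = n₀ + Σ ν·ξ):
  R: 445 − 2(80.3) − 1(20.97) = 263.4
  P: 0 + 2(80.3) = 160.6
  V: 0 + 1(20.97) = 20.97

21 mol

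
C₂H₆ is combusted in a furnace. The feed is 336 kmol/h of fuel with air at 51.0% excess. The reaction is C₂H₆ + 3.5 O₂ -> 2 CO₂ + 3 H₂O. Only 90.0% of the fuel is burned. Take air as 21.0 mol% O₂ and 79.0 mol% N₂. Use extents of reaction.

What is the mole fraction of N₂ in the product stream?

0.747

Stoichiometric O₂ = 3.5 × 336 = 1176 kmol/h; O₂ fed = 1176 × 1.510 = 1776 kmol/h.
N₂ fed = 1776 × 79/21 = 6680 kmol/h.
Fuel reacted = 0.9 × 336 → ξ = 302.4 kmol/h.
Outlet (n = n₀ + ν ξ):
  C₂H₆: 336 − 1(302.4) = 33.6
  O₂: 1776 − 3.5(302.4) = 717.4
  N₂: 6680 (inert)
  CO₂: 0 + 2(302.4) = 604.8
  H₂O: 0 + 3(302.4) = 907.2
Total out = 8943 kmol/h; y_N₂ = 6680 / 8943 = 0.747.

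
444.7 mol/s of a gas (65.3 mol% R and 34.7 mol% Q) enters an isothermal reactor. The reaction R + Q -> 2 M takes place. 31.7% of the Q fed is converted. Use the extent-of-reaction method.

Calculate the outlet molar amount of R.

241 mol/s

Q reacted = 0.317 × 154.3 = 48.92 mol/s; ν_Q = −1, so ξ = 48.92/1 = 48.92 mol/s.
Outlet amounts (n = n₀ + ν ξ):
  R: 290.4 − 1(48.92) = 241.5
  Q: 154.3 − 1(48.92) = 105.4
  M: 0 + 2(48.92) = 97.83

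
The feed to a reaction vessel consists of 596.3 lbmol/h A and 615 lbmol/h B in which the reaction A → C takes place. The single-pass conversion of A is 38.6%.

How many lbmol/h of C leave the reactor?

A reacted = 0.386 × 596.3 = 230.2 lbmol/h; ν_A = −1, so ξ = 230.2/1 = 230.2 lbmol/h.
Outlet amounts (n = n₀ + ν ξ):
  A: 596.3 − 1(230.2) = 366.1
  C: 0 + 1(230.2) = 230.2
  B: 615 (inert)

230 lbmol/h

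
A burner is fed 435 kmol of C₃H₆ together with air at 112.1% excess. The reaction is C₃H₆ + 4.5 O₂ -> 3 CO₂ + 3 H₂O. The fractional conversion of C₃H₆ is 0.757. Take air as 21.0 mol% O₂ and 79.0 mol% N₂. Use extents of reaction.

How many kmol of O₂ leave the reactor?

Stoichiometric O₂ = 4.5 × 435 = 1958 kmol; O₂ fed = 1958 × 2.121 = 4152 kmol.
N₂ fed = 4152 × 79/21 = 15620 kmol.
Fuel reacted = 0.757 × 435 → ξ = 329.3 kmol.
Outlet (n = n₀ + ν ξ):
  C₃H₆: 435 − 1(329.3) = 105.7
  O₂: 4152 − 4.5(329.3) = 2670
  N₂: 15620 (inert)
  CO₂: 0 + 3(329.3) = 987.9
  H₂O: 0 + 3(329.3) = 987.9

2670 kmol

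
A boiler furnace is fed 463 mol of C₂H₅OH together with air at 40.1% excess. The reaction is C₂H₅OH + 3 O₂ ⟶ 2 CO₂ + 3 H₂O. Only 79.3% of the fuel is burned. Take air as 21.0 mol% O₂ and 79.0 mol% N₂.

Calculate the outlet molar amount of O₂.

845 mol

Stoichiometric O₂ = 3 × 463 = 1389 mol; O₂ fed = 1389 × 1.401 = 1946 mol.
N₂ fed = 1946 × 79/21 = 7321 mol.
Fuel reacted = 0.793 × 463 → ξ = 367.2 mol.
Outlet (n = n₀ + ν ξ):
  C₂H₅OH: 463 − 1(367.2) = 95.84
  O₂: 1946 − 3(367.2) = 844.5
  N₂: 7321 (inert)
  CO₂: 0 + 2(367.2) = 734.3
  H₂O: 0 + 3(367.2) = 1101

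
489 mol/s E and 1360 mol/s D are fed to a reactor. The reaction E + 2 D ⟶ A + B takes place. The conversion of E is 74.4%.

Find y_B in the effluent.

E reacted = 0.744 × 489 = 363.8 mol/s; ν_E = −1, so ξ = 363.8/1 = 363.8 mol/s.
Outlet amounts (n = n₀ + ν ξ):
  E: 489 − 1(363.8) = 125.2
  D: 1360 − 2(363.8) = 632.4
  A: 0 + 1(363.8) = 363.8
  B: 0 + 1(363.8) = 363.8
Total out = 1485 mol/s; y_B = 363.8 / 1485 = 0.245.

0.245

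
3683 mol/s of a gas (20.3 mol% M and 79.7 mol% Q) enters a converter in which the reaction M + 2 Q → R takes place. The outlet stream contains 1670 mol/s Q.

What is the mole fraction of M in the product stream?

0.0476

For Q: n = n₀ − 2ξ → 1670 = 2935 − 2ξ, giving ξ = 632.7 mol/s.
Outlet amounts (n = n₀ + ν ξ):
  M: 747.6 − 1(632.7) = 115
  Q: 2935 − 2(632.7) = 1670
  R: 0 + 1(632.7) = 632.7
Total out = 2418 mol/s; y_M = 115 / 2418 = 0.04756.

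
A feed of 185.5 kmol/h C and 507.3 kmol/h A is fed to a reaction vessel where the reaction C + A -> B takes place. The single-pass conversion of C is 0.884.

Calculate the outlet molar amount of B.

164 kmol/h

C reacted = 0.884 × 185.5 = 164 kmol/h; ν_C = −1, so ξ = 164/1 = 164 kmol/h.
Outlet amounts (n = n₀ + ν ξ):
  C: 185.5 − 1(164) = 21.52
  A: 507.3 − 1(164) = 343.3
  B: 0 + 1(164) = 164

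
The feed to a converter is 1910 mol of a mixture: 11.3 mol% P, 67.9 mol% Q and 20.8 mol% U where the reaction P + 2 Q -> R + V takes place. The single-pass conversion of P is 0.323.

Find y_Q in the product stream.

P reacted = 0.323 × 215.8 = 69.71 mol; ν_P = −1, so ξ = 69.71/1 = 69.71 mol.
Outlet amounts (n = n₀ + ν ξ):
  P: 215.8 − 1(69.71) = 146.1
  Q: 1297 − 2(69.71) = 1157
  R: 0 + 1(69.71) = 69.71
  V: 0 + 1(69.71) = 69.71
  U: 397.3 (inert)
Total out = 1840 mol; y_Q = 1157 / 1840 = 0.629.

0.629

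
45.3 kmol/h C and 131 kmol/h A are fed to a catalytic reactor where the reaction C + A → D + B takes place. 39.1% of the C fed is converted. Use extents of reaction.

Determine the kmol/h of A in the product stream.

C reacted = 0.391 × 45.3 = 17.71 kmol/h; ν_C = −1, so ξ = 17.71/1 = 17.71 kmol/h.
Outlet amounts (n = n₀ + ν ξ):
  C: 45.3 − 1(17.71) = 27.59
  A: 131 − 1(17.71) = 113.3
  D: 0 + 1(17.71) = 17.71
  B: 0 + 1(17.71) = 17.71

113 kmol/h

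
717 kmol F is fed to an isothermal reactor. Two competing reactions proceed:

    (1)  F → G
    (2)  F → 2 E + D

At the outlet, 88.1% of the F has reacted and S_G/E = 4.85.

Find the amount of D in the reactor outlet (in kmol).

Conversion of F: F consumed = 0.881 × 717 = 631.7 kmol = 1ξ₁ + 1ξ₂.
Selectivity: 1ξ₁ / (2ξ₂) = 4.85 → ξ₁ = 9.7 ξ₂.
Substitute: (1·9.7 + 1) ξ₂ = 631.7 → ξ₂ = 59.04 kmol, ξ₁ = 572.6 kmol.
Outlet amounts (n = n₀ + Σ ν·ξ):
  F: 717 − 1(572.6) − 1(59.04) = 85.32
  G: 0 + 1(572.6) = 572.6
  E: 0 + 2(59.04) = 118.1
  D: 0 + 1(59.04) = 59.04

59 kmol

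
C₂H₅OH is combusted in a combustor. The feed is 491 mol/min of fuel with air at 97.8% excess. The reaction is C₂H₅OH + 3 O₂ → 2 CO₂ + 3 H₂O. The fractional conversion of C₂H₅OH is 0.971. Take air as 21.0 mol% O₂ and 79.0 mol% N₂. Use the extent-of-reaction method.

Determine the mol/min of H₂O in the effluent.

1430 mol/min

Stoichiometric O₂ = 3 × 491 = 1473 mol/min; O₂ fed = 1473 × 1.978 = 2914 mol/min.
N₂ fed = 2914 × 79/21 = 10960 mol/min.
Fuel reacted = 0.971 × 491 → ξ = 476.8 mol/min.
Outlet (n = n₀ + ν ξ):
  C₂H₅OH: 491 − 1(476.8) = 14.24
  O₂: 2914 − 3(476.8) = 1483
  N₂: 10960 (inert)
  CO₂: 0 + 2(476.8) = 953.5
  H₂O: 0 + 3(476.8) = 1430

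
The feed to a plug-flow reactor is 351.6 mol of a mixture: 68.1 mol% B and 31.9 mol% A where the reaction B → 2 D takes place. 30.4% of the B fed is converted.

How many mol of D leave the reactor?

146 mol

B reacted = 0.304 × 239.4 = 72.79 mol; ν_B = −1, so ξ = 72.79/1 = 72.79 mol.
Outlet amounts (n = n₀ + ν ξ):
  B: 239.4 − 1(72.79) = 166.6
  D: 0 + 2(72.79) = 145.6
  A: 112.2 (inert)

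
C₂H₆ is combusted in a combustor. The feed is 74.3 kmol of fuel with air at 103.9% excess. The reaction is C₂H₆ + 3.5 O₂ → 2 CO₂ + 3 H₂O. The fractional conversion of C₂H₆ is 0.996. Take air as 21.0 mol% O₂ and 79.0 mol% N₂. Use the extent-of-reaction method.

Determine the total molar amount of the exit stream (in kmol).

2640 kmol

Stoichiometric O₂ = 3.5 × 74.3 = 260.1 kmol; O₂ fed = 260.1 × 2.039 = 530.2 kmol.
N₂ fed = 530.2 × 79/21 = 1995 kmol.
Fuel reacted = 0.996 × 74.3 → ξ = 74 kmol.
Outlet (n = n₀ + ν ξ):
  C₂H₆: 74.3 − 1(74) = 0.2972
  O₂: 530.2 − 3.5(74) = 271.2
  N₂: 1995 (inert)
  CO₂: 0 + 2(74) = 148
  H₂O: 0 + 3(74) = 222
Total out = 0.2972 + 271.2 + 1995 + 148 + 222 = 2636 kmol.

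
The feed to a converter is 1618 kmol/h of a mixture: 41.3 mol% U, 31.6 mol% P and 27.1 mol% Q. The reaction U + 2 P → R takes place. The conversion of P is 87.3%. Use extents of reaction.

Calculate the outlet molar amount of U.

445 kmol/h

P reacted = 0.873 × 511.3 = 446.4 kmol/h; ν_P = −2, so ξ = 446.4/2 = 223.2 kmol/h.
Outlet amounts (n = n₀ + ν ξ):
  U: 668.2 − 1(223.2) = 445.1
  P: 511.3 − 2(223.2) = 64.93
  R: 0 + 1(223.2) = 223.2
  Q: 438.5 (inert)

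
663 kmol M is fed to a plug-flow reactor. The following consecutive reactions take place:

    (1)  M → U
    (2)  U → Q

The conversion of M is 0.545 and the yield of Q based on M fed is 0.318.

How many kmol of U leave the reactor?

Conversion of M: M consumed = 1ξ₁ = 0.545 × 663 → ξ₁ = 361.3 kmol.
Yield of Q: 1ξ₂ / 663 = 0.318 → ξ₂ = 210.8 kmol.
Outlet amounts (n = n₀ + Σ ν·ξ):
  M: 663 − 1(361.3) = 301.7
  U: 0 + 1(361.3) − 1(210.8) = 150.5
  Q: 0 + 1(210.8) = 210.8

151 kmol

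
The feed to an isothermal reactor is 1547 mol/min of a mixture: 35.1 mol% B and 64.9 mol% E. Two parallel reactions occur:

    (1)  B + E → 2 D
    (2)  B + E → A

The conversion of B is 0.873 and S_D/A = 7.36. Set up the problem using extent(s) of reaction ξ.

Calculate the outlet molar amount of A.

101 mol/min

Conversion of B: B consumed = 0.873 × 543 = 474 mol/min = 1ξ₁ + 1ξ₂.
Selectivity: 2ξ₁ / (1ξ₂) = 7.36 → ξ₁ = 3.68 ξ₂.
Substitute: (1·3.68 + 1) ξ₂ = 474 → ξ₂ = 101.3 mol/min, ξ₁ = 372.7 mol/min.
Outlet amounts (n = n₀ + Σ ν·ξ):
  B: 543 − 1(372.7) − 1(101.3) = 68.96
  E: 1004 − 1(372.7) − 1(101.3) = 530
  D: 0 + 2(372.7) = 745.5
  A: 0 + 1(101.3) = 101.3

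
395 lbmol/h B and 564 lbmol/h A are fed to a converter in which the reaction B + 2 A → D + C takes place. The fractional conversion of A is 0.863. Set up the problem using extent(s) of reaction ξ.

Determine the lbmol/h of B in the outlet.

A reacted = 0.863 × 564 = 486.7 lbmol/h; ν_A = −2, so ξ = 486.7/2 = 243.4 lbmol/h.
Outlet amounts (n = n₀ + ν ξ):
  B: 395 − 1(243.4) = 151.6
  A: 564 − 2(243.4) = 77.27
  D: 0 + 1(243.4) = 243.4
  C: 0 + 1(243.4) = 243.4

152 lbmol/h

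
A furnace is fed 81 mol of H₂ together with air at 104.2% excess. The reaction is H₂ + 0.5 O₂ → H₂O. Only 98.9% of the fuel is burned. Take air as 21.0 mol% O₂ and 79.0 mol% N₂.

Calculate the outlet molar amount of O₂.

Stoichiometric O₂ = 0.5 × 81 = 40.5 mol; O₂ fed = 40.5 × 2.042 = 82.7 mol.
N₂ fed = 82.7 × 79/21 = 311.1 mol.
Fuel reacted = 0.989 × 81 → ξ = 80.11 mol.
Outlet (n = n₀ + ν ξ):
  H₂: 81 − 1(80.11) = 0.891
  O₂: 82.7 − 0.5(80.11) = 42.65
  N₂: 311.1 (inert)
  H₂O: 0 + 1(80.11) = 80.11

42.6 mol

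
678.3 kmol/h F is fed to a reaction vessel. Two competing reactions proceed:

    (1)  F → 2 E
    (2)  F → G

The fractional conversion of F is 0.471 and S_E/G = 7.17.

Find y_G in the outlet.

0.0751

Conversion of F: F consumed = 0.471 × 678.3 = 319.5 kmol/h = 1ξ₁ + 1ξ₂.
Selectivity: 2ξ₁ / (1ξ₂) = 7.17 → ξ₁ = 3.585 ξ₂.
Substitute: (1·3.585 + 1) ξ₂ = 319.5 → ξ₂ = 69.68 kmol/h, ξ₁ = 249.8 kmol/h.
Outlet amounts (n = n₀ + Σ ν·ξ):
  F: 678.3 − 1(249.8) − 1(69.68) = 358.8
  E: 0 + 2(249.8) = 499.6
  G: 0 + 1(69.68) = 69.68
Total out = 928.1 kmol/h; y_G = 69.68 / 928.1 = 0.07508.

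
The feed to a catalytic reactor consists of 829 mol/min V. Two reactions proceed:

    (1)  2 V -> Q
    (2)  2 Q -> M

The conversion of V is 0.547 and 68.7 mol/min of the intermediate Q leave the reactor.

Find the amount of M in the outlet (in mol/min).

Conversion of V: V consumed = 2ξ₁ = 0.547 × 829 → ξ₁ = 226.7 mol/min.
Q balance: n_Q = 0 + 1ξ₁ − 2ξ₂ = 68.7 → ξ₂ = (1·226.7 − 68.7)/2 = 79.02 mol/min.
Outlet amounts (n = n₀ + Σ ν·ξ):
  V: 829 − 2(226.7) = 375.5
  Q: 0 + 1(226.7) − 2(79.02) = 68.7
  M: 0 + 1(79.02) = 79.02

79 mol/min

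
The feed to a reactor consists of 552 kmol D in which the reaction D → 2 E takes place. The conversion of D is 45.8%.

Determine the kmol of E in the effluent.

506 kmol

D reacted = 0.458 × 552 = 252.8 kmol; ν_D = −1, so ξ = 252.8/1 = 252.8 kmol.
Outlet amounts (n = n₀ + ν ξ):
  D: 552 − 1(252.8) = 299.2
  E: 0 + 2(252.8) = 505.6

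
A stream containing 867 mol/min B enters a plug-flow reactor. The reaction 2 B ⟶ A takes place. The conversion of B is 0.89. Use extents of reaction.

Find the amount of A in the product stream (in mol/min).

B reacted = 0.89 × 867 = 771.6 mol/min; ν_B = −2, so ξ = 771.6/2 = 385.8 mol/min.
Outlet amounts (n = n₀ + ν ξ):
  B: 867 − 2(385.8) = 95.37
  A: 0 + 1(385.8) = 385.8

386 mol/min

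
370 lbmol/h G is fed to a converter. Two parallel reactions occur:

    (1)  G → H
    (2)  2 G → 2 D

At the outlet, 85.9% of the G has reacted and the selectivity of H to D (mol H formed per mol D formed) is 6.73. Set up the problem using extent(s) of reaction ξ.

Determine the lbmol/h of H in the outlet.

Conversion of G: G consumed = 0.859 × 370 = 317.8 lbmol/h = 1ξ₁ + 2ξ₂.
Selectivity: 1ξ₁ / (2ξ₂) = 6.73 → ξ₁ = 13.46 ξ₂.
Substitute: (1·13.46 + 2) ξ₂ = 317.8 → ξ₂ = 20.56 lbmol/h, ξ₁ = 276.7 lbmol/h.
Outlet amounts (n = n₀ + Σ ν·ξ):
  G: 370 − 1(276.7) − 2(20.56) = 52.17
  H: 0 + 1(276.7) = 276.7
  D: 0 + 2(20.56) = 41.12

277 lbmol/h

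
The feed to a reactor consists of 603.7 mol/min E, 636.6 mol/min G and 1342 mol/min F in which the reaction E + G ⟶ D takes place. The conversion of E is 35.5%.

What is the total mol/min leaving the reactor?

2370 mol/min

E reacted = 0.355 × 603.7 = 214.3 mol/min; ν_E = −1, so ξ = 214.3/1 = 214.3 mol/min.
Outlet amounts (n = n₀ + ν ξ):
  E: 603.7 − 1(214.3) = 389.4
  G: 636.6 − 1(214.3) = 422.3
  D: 0 + 1(214.3) = 214.3
  F: 1342 (inert)
Total out = 389.4 + 422.3 + 214.3 + 1342 = 2368 mol/min.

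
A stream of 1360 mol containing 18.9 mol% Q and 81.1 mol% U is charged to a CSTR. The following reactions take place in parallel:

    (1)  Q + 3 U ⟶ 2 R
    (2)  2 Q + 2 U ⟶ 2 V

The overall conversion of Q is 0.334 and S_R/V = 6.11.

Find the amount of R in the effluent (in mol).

Conversion of Q: Q consumed = 0.334 × 257 = 85.85 mol = 1ξ₁ + 2ξ₂.
Selectivity: 2ξ₁ / (2ξ₂) = 6.11 → ξ₁ = 6.11 ξ₂.
Substitute: (1·6.11 + 2) ξ₂ = 85.85 → ξ₂ = 10.59 mol, ξ₁ = 64.68 mol.
Outlet amounts (n = n₀ + Σ ν·ξ):
  Q: 257 − 1(64.68) − 2(10.59) = 171.2
  U: 1103 − 3(64.68) − 2(10.59) = 887.7
  R: 0 + 2(64.68) = 129.4
  V: 0 + 2(10.59) = 21.17

129 mol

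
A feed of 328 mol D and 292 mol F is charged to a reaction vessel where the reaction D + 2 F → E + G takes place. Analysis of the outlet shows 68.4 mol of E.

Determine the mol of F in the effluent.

155 mol

For E: n = n₀ + 1ξ → 68.4 = 0 + 1ξ, giving ξ = 68.4 mol.
Outlet amounts (n = n₀ + ν ξ):
  D: 328 − 1(68.4) = 259.6
  F: 292 − 2(68.4) = 155.2
  E: 0 + 1(68.4) = 68.4
  G: 0 + 1(68.4) = 68.4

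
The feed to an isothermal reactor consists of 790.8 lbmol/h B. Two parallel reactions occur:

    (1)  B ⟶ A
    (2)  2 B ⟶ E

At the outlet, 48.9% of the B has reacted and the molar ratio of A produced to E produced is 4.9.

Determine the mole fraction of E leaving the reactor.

0.0763

Conversion of B: B consumed = 0.489 × 790.8 = 386.7 lbmol/h = 1ξ₁ + 2ξ₂.
Selectivity: 1ξ₁ / (1ξ₂) = 4.9 → ξ₁ = 4.9 ξ₂.
Substitute: (1·4.9 + 2) ξ₂ = 386.7 → ξ₂ = 56.04 lbmol/h, ξ₁ = 274.6 lbmol/h.
Outlet amounts (n = n₀ + Σ ν·ξ):
  B: 790.8 − 1(274.6) − 2(56.04) = 404.1
  A: 0 + 1(274.6) = 274.6
  E: 0 + 1(56.04) = 56.04
Total out = 734.8 lbmol/h; y_E = 56.04 / 734.8 = 0.07628.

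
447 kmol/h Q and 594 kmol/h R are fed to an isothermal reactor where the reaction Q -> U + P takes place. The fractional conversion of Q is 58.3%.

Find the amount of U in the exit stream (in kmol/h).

Q reacted = 0.583 × 447 = 260.6 kmol/h; ν_Q = −1, so ξ = 260.6/1 = 260.6 kmol/h.
Outlet amounts (n = n₀ + ν ξ):
  Q: 447 − 1(260.6) = 186.4
  U: 0 + 1(260.6) = 260.6
  P: 0 + 1(260.6) = 260.6
  R: 594 (inert)

261 kmol/h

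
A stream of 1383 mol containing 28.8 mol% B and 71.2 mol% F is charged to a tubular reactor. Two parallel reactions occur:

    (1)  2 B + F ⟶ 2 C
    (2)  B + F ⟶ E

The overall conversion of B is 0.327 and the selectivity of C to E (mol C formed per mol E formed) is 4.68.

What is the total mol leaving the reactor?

Conversion of B: B consumed = 0.327 × 398.3 = 130.2 mol = 2ξ₁ + 1ξ₂.
Selectivity: 2ξ₁ / (1ξ₂) = 4.68 → ξ₁ = 2.34 ξ₂.
Substitute: (2·2.34 + 1) ξ₂ = 130.2 → ξ₂ = 22.93 mol, ξ₁ = 53.66 mol.
Outlet amounts (n = n₀ + Σ ν·ξ):
  B: 398.3 − 2(53.66) − 1(22.93) = 268.1
  F: 984.7 − 1(53.66) − 1(22.93) = 908.1
  C: 0 + 2(53.66) = 107.3
  E: 0 + 1(22.93) = 22.93
Total out = 268.1 + 908.1 + 107.3 + 22.93 = 1306 mol.

1310 mol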